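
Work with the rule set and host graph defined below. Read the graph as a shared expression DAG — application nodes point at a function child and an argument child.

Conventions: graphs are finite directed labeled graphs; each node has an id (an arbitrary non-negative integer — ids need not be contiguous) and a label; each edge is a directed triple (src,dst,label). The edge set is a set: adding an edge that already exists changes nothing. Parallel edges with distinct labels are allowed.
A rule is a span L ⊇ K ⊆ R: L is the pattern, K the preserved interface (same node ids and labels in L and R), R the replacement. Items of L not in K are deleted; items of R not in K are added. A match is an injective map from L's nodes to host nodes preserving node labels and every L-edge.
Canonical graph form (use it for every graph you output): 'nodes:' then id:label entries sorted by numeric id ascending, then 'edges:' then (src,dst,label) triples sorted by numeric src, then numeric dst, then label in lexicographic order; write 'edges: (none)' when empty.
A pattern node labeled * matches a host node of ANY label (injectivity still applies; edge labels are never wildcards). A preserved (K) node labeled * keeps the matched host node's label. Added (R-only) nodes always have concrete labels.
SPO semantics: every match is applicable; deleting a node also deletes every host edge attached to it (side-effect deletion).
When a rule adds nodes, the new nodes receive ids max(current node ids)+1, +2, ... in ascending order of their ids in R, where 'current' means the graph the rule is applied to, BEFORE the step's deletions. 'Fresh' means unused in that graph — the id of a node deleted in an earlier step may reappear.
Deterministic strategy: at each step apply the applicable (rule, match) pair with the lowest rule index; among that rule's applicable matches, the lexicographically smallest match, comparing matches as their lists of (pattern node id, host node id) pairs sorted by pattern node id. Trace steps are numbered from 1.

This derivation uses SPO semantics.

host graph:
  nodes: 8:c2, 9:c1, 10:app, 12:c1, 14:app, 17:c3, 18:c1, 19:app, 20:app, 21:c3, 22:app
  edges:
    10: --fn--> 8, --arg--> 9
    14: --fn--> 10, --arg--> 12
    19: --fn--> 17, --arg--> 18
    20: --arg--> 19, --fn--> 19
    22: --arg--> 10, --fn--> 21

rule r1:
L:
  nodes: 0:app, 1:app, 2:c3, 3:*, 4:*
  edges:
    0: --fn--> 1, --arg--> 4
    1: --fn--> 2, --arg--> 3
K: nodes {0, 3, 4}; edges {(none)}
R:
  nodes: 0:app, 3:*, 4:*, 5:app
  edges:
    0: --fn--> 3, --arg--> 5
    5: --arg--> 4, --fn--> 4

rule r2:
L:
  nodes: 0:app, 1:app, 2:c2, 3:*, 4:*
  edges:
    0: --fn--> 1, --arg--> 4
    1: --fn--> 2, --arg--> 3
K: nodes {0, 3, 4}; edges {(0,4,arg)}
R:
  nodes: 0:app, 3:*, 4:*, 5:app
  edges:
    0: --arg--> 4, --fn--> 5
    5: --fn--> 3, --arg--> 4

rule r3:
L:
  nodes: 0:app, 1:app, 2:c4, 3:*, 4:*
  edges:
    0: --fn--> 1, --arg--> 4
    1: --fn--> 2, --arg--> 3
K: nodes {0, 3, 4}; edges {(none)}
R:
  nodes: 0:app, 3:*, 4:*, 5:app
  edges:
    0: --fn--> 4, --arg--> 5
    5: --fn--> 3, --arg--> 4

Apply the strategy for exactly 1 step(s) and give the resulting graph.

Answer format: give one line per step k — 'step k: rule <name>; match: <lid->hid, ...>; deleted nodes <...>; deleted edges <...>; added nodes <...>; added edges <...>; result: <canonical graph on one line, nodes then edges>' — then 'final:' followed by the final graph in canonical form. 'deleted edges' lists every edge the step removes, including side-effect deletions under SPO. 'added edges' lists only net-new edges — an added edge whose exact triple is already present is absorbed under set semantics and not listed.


step 1: rule r2; match: 0->14, 1->10, 2->8, 3->9, 4->12; deleted nodes 8, 10; deleted edges (10,8,fn); (10,9,arg); (14,10,fn); (22,10,arg); added nodes 23; added edges (14,23,fn); (23,9,fn); (23,12,arg); result: nodes: 9:c1, 12:c1, 14:app, 17:c3, 18:c1, 19:app, 20:app, 21:c3, 22:app, 23:app edges: (14,12,arg); (14,23,fn); (19,17,fn); (19,18,arg); (20,19,arg); (20,19,fn); (22,21,fn); (23,9,fn); (23,12,arg)
final:
nodes: 9:c1, 12:c1, 14:app, 17:c3, 18:c1, 19:app, 20:app, 21:c3, 22:app, 23:app
edges: (14,12,arg); (14,23,fn); (19,17,fn); (19,18,arg); (20,19,arg); (20,19,fn); (22,21,fn); (23,9,fn); (23,12,arg)


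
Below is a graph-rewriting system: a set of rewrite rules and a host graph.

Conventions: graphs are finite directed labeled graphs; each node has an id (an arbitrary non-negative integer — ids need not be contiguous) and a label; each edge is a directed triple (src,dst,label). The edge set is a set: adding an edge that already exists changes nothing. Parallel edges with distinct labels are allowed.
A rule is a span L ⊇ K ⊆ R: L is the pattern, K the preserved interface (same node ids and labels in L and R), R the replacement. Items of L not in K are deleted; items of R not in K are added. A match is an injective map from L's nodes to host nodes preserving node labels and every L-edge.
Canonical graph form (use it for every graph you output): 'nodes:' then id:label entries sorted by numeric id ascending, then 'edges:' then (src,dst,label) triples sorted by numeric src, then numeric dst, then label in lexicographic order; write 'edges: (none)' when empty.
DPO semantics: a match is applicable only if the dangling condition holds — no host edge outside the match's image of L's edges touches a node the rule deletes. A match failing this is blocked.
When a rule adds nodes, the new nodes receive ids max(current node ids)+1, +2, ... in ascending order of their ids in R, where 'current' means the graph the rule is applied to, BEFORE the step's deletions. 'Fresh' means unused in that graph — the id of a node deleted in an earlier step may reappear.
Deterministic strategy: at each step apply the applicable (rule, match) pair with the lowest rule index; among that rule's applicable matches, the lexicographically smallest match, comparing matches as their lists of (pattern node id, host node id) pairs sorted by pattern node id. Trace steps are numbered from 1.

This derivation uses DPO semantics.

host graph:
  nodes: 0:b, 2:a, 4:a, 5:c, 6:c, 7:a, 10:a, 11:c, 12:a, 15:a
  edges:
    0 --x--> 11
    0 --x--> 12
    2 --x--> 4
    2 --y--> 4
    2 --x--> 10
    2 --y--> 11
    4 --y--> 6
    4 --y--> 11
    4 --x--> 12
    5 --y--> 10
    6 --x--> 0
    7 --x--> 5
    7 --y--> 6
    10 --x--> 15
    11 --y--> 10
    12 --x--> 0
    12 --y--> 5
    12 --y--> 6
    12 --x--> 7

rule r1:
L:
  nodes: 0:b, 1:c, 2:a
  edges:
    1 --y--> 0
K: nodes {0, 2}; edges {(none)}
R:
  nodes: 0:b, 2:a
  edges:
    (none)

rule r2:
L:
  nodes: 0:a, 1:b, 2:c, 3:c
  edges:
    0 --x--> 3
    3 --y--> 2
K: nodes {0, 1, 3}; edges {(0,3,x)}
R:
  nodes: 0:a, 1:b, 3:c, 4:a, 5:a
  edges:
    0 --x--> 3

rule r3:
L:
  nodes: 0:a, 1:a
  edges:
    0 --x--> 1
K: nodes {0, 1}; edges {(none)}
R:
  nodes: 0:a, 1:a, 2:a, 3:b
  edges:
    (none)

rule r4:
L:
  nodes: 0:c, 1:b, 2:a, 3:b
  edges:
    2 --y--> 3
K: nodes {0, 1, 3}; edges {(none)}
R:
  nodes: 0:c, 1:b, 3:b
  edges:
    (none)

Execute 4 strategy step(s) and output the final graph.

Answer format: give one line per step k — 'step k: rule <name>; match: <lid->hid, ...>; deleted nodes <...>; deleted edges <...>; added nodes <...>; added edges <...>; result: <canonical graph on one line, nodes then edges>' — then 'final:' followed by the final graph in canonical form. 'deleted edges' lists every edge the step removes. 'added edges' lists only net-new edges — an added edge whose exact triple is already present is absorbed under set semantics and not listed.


step 1: rule r3; match: 0->2, 1->4; deleted nodes (none); deleted edges (2,4,x); added nodes 16, 17; added edges (none); result: nodes: 0:b, 2:a, 4:a, 5:c, 6:c, 7:a, 10:a, 11:c, 12:a, 15:a, 16:a, 17:b edges: (0,11,x); (0,12,x); (2,4,y); (2,10,x); (2,11,y); (4,6,y); (4,11,y); (4,12,x); (5,10,y); (6,0,x); (7,5,x); (7,6,y); (10,15,x); (11,10,y); (12,0,x); (12,5,y); (12,6,y); (12,7,x)
step 2: rule r3; match: 0->2, 1->10; deleted nodes (none); deleted edges (2,10,x); added nodes 18, 19; added edges (none); result: nodes: 0:b, 2:a, 4:a, 5:c, 6:c, 7:a, 10:a, 11:c, 12:a, 15:a, 16:a, 17:b, 18:a, 19:b edges: (0,11,x); (0,12,x); (2,4,y); (2,11,y); (4,6,y); (4,11,y); (4,12,x); (5,10,y); (6,0,x); (7,5,x); (7,6,y); (10,15,x); (11,10,y); (12,0,x); (12,5,y); (12,6,y); (12,7,x)
step 3: rule r3; match: 0->4, 1->12; deleted nodes (none); deleted edges (4,12,x); added nodes 20, 21; added edges (none); result: nodes: 0:b, 2:a, 4:a, 5:c, 6:c, 7:a, 10:a, 11:c, 12:a, 15:a, 16:a, 17:b, 18:a, 19:b, 20:a, 21:b edges: (0,11,x); (0,12,x); (2,4,y); (2,11,y); (4,6,y); (4,11,y); (5,10,y); (6,0,x); (7,5,x); (7,6,y); (10,15,x); (11,10,y); (12,0,x); (12,5,y); (12,6,y); (12,7,x)
step 4: rule r3; match: 0->10, 1->15; deleted nodes (none); deleted edges (10,15,x); added nodes 22, 23; added edges (none); result: nodes: 0:b, 2:a, 4:a, 5:c, 6:c, 7:a, 10:a, 11:c, 12:a, 15:a, 16:a, 17:b, 18:a, 19:b, 20:a, 21:b, 22:a, 23:b edges: (0,11,x); (0,12,x); (2,4,y); (2,11,y); (4,6,y); (4,11,y); (5,10,y); (6,0,x); (7,5,x); (7,6,y); (11,10,y); (12,0,x); (12,5,y); (12,6,y); (12,7,x)
final:
nodes: 0:b, 2:a, 4:a, 5:c, 6:c, 7:a, 10:a, 11:c, 12:a, 15:a, 16:a, 17:b, 18:a, 19:b, 20:a, 21:b, 22:a, 23:b
edges: (0,11,x); (0,12,x); (2,4,y); (2,11,y); (4,6,y); (4,11,y); (5,10,y); (6,0,x); (7,5,x); (7,6,y); (11,10,y); (12,0,x); (12,5,y); (12,6,y); (12,7,x)


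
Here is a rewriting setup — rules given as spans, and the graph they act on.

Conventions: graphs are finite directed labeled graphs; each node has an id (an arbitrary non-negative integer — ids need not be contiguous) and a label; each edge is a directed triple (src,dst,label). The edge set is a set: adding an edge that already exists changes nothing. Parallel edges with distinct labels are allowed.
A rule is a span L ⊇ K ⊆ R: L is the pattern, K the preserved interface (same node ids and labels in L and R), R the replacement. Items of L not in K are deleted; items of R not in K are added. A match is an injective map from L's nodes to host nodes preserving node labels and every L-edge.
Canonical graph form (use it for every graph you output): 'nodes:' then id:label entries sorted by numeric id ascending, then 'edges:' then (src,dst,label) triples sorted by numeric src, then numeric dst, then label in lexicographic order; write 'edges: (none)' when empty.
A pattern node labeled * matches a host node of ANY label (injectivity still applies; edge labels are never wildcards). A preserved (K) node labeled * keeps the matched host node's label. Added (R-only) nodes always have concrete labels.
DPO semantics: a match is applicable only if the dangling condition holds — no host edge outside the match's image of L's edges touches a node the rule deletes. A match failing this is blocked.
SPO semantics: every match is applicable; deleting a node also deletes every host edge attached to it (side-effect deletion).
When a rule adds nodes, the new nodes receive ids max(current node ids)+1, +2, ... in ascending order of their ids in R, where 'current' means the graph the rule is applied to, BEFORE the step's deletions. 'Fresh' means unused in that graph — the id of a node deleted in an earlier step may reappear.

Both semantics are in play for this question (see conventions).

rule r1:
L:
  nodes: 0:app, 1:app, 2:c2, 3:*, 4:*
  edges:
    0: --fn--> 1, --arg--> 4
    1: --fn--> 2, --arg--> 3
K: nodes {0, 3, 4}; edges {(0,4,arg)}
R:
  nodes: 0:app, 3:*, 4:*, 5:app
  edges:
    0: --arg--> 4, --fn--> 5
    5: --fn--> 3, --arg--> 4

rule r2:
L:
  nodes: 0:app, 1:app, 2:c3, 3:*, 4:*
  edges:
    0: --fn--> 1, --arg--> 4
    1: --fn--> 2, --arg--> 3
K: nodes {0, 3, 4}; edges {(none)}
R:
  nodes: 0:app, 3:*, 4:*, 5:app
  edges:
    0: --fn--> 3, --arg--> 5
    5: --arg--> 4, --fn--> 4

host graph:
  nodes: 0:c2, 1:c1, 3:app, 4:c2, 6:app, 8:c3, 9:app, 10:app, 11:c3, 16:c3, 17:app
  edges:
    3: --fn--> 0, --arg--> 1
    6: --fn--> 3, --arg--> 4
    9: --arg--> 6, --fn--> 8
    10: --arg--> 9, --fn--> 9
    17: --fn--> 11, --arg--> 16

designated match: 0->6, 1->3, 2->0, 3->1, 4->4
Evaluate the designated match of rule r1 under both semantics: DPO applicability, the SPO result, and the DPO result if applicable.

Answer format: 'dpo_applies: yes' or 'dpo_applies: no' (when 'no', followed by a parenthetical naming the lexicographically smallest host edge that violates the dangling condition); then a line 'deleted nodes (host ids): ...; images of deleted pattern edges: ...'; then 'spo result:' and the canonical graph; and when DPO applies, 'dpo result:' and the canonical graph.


dpo_applies: yes
deleted nodes (host ids): 0, 3; images of deleted pattern edges: (3,0,fn); (3,1,arg); (6,3,fn)
spo result:
nodes: 1:c1, 4:c2, 6:app, 8:c3, 9:app, 10:app, 11:c3, 16:c3, 17:app, 18:app
edges: (6,4,arg); (6,18,fn); (9,6,arg); (9,8,fn); (10,9,arg); (10,9,fn); (17,11,fn); (17,16,arg); (18,1,fn); (18,4,arg)
dpo result:
nodes: 1:c1, 4:c2, 6:app, 8:c3, 9:app, 10:app, 11:c3, 16:c3, 17:app, 18:app
edges: (6,4,arg); (6,18,fn); (9,6,arg); (9,8,fn); (10,9,arg); (10,9,fn); (17,11,fn); (17,16,arg); (18,1,fn); (18,4,arg)


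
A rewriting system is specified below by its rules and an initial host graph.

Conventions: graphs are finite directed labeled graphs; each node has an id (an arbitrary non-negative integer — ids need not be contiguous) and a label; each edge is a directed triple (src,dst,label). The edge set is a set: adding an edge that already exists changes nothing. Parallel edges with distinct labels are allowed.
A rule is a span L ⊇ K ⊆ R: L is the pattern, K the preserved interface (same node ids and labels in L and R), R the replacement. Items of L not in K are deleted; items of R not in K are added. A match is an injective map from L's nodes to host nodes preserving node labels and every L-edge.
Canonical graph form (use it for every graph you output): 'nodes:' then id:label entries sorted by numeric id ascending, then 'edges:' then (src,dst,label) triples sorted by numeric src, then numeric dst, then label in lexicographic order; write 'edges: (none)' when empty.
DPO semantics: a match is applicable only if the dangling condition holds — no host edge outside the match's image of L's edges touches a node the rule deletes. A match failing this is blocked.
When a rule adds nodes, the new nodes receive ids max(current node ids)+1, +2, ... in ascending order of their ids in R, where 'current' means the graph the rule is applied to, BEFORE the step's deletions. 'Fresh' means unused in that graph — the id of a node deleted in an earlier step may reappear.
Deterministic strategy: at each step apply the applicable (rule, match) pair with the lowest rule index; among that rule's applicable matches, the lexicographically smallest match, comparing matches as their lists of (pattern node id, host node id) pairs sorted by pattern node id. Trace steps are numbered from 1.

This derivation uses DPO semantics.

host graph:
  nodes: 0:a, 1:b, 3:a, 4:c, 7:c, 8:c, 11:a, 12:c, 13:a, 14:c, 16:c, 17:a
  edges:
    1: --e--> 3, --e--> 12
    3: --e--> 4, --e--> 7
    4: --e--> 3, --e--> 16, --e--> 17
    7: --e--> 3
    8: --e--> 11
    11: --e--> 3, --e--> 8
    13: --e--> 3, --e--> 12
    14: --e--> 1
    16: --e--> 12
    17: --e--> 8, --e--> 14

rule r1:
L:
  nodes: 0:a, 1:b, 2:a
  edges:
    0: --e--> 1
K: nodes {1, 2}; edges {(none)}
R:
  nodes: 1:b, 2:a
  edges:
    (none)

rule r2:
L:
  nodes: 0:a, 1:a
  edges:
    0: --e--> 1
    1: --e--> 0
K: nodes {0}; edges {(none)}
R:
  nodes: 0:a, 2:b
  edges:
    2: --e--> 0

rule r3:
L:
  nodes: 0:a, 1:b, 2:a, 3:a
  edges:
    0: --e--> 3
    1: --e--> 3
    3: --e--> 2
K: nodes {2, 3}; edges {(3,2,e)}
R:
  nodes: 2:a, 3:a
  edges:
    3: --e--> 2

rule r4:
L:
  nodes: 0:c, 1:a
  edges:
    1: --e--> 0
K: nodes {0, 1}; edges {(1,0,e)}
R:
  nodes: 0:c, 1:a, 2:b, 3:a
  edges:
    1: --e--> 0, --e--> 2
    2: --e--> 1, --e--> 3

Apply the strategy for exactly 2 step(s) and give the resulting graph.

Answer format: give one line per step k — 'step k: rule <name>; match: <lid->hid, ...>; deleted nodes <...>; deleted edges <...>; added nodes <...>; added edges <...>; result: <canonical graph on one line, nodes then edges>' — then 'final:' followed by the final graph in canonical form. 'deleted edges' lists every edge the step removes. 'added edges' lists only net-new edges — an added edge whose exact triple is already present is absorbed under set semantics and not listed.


step 1: rule r4; match: 0->4, 1->3; deleted nodes (none); deleted edges (none); added nodes 18, 19; added edges (3,18,e); (18,3,e); (18,19,e); result: nodes: 0:a, 1:b, 3:a, 4:c, 7:c, 8:c, 11:a, 12:c, 13:a, 14:c, 16:c, 17:a, 18:b, 19:a edges: (1,3,e); (1,12,e); (3,4,e); (3,7,e); (3,18,e); (4,3,e); (4,16,e); (4,17,e); (7,3,e); (8,11,e); (11,3,e); (11,8,e); (13,3,e); (13,12,e); (14,1,e); (16,12,e); (17,8,e); (17,14,e); (18,3,e); (18,19,e)
step 2: rule r4; match: 0->4, 1->3; deleted nodes (none); deleted edges (none); added nodes 20, 21; added edges (3,20,e); (20,3,e); (20,21,e); result: nodes: 0:a, 1:b, 3:a, 4:c, 7:c, 8:c, 11:a, 12:c, 13:a, 14:c, 16:c, 17:a, 18:b, 19:a, 20:b, 21:a edges: (1,3,e); (1,12,e); (3,4,e); (3,7,e); (3,18,e); (3,20,e); (4,3,e); (4,16,e); (4,17,e); (7,3,e); (8,11,e); (11,3,e); (11,8,e); (13,3,e); (13,12,e); (14,1,e); (16,12,e); (17,8,e); (17,14,e); (18,3,e); (18,19,e); (20,3,e); (20,21,e)
final:
nodes: 0:a, 1:b, 3:a, 4:c, 7:c, 8:c, 11:a, 12:c, 13:a, 14:c, 16:c, 17:a, 18:b, 19:a, 20:b, 21:a
edges: (1,3,e); (1,12,e); (3,4,e); (3,7,e); (3,18,e); (3,20,e); (4,3,e); (4,16,e); (4,17,e); (7,3,e); (8,11,e); (11,3,e); (11,8,e); (13,3,e); (13,12,e); (14,1,e); (16,12,e); (17,8,e); (17,14,e); (18,3,e); (18,19,e); (20,3,e); (20,21,e)


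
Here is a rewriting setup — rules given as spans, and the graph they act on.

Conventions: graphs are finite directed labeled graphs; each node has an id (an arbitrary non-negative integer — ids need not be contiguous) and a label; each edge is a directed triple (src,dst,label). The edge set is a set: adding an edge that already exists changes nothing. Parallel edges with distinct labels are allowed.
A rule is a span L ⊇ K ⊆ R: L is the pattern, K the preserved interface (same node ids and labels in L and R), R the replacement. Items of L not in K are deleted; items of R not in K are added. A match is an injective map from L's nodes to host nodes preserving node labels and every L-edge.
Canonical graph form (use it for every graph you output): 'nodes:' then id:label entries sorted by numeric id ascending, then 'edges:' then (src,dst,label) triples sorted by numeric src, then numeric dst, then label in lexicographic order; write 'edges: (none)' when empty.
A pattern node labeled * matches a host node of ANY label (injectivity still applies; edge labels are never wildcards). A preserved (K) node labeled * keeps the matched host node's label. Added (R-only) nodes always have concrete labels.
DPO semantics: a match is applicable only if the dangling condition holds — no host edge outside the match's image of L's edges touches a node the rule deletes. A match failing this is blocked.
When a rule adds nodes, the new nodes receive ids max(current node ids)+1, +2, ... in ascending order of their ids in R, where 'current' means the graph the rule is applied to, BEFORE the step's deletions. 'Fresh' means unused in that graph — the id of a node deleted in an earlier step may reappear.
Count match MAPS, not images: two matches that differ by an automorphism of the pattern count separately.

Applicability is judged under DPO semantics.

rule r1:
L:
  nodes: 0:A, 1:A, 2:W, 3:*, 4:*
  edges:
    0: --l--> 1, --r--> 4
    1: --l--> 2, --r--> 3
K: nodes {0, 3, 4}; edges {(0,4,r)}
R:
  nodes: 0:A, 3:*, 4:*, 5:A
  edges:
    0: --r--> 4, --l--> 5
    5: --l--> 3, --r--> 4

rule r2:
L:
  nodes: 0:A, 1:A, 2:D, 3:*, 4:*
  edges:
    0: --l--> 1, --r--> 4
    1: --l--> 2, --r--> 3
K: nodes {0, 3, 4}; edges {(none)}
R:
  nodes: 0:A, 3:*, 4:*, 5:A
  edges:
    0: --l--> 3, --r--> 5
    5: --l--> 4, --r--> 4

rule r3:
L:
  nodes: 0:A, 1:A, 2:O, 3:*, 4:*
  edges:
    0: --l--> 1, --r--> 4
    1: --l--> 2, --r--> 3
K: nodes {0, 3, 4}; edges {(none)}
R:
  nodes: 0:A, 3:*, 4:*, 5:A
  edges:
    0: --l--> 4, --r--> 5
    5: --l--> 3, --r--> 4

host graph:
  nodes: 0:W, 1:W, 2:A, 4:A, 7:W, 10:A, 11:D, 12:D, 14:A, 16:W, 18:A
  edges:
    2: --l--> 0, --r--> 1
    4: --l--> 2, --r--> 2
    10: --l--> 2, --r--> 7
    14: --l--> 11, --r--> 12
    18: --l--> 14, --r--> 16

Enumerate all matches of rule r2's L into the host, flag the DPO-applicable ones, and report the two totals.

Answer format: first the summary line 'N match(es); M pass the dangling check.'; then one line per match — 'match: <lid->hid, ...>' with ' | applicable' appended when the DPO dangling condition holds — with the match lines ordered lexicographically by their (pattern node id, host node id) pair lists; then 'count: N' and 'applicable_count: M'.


1 match(es); 1 pass the dangling check.
match: 0->18, 1->14, 2->11, 3->12, 4->16 | applicable
count: 1
applicable_count: 1


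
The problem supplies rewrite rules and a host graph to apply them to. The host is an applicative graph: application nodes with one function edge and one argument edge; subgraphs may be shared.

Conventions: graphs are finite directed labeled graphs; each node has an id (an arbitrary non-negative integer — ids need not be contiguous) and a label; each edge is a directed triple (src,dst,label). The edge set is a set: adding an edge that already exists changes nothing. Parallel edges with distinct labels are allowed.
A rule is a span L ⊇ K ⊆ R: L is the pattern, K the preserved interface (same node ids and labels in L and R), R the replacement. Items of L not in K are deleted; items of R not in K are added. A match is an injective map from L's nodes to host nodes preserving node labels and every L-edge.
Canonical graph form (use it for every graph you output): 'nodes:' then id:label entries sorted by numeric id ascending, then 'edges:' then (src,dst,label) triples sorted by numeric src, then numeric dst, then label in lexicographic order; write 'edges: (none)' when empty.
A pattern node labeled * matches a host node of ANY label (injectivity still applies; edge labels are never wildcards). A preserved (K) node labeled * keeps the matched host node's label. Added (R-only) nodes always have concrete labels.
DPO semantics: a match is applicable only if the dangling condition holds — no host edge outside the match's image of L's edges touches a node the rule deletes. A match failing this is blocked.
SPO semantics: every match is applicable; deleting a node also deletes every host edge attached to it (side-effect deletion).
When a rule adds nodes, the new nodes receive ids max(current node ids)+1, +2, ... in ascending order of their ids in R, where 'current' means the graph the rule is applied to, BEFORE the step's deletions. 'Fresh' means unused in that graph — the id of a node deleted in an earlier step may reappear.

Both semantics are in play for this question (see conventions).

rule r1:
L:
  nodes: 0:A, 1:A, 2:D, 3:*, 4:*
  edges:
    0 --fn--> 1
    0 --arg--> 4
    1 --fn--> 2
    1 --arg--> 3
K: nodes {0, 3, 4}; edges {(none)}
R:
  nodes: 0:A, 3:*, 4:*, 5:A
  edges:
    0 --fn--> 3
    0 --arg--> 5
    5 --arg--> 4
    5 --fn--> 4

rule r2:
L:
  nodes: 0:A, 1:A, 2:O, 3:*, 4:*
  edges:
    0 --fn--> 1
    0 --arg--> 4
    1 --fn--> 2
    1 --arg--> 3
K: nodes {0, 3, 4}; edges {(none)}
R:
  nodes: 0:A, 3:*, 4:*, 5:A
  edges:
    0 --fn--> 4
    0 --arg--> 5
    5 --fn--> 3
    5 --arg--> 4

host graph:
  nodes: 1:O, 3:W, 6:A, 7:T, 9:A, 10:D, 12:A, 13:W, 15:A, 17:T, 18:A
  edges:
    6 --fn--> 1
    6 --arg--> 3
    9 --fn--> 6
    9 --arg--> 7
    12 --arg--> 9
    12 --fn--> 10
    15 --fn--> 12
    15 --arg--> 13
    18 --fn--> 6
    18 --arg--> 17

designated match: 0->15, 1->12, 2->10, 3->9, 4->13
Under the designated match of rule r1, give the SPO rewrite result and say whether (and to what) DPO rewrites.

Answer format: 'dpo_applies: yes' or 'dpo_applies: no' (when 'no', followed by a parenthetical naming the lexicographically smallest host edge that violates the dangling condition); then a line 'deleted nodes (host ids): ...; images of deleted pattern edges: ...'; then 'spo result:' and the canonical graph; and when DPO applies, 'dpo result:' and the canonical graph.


dpo_applies: yes
deleted nodes (host ids): 10, 12; images of deleted pattern edges: (12,9,arg); (12,10,fn); (15,12,fn); (15,13,arg)
spo result:
nodes: 1:O, 3:W, 6:A, 7:T, 9:A, 13:W, 15:A, 17:T, 18:A, 19:A
edges: (6,1,fn); (6,3,arg); (9,6,fn); (9,7,arg); (15,9,fn); (15,19,arg); (18,6,fn); (18,17,arg); (19,13,arg); (19,13,fn)
dpo result:
nodes: 1:O, 3:W, 6:A, 7:T, 9:A, 13:W, 15:A, 17:T, 18:A, 19:A
edges: (6,1,fn); (6,3,arg); (9,6,fn); (9,7,arg); (15,9,fn); (15,19,arg); (18,6,fn); (18,17,arg); (19,13,arg); (19,13,fn)


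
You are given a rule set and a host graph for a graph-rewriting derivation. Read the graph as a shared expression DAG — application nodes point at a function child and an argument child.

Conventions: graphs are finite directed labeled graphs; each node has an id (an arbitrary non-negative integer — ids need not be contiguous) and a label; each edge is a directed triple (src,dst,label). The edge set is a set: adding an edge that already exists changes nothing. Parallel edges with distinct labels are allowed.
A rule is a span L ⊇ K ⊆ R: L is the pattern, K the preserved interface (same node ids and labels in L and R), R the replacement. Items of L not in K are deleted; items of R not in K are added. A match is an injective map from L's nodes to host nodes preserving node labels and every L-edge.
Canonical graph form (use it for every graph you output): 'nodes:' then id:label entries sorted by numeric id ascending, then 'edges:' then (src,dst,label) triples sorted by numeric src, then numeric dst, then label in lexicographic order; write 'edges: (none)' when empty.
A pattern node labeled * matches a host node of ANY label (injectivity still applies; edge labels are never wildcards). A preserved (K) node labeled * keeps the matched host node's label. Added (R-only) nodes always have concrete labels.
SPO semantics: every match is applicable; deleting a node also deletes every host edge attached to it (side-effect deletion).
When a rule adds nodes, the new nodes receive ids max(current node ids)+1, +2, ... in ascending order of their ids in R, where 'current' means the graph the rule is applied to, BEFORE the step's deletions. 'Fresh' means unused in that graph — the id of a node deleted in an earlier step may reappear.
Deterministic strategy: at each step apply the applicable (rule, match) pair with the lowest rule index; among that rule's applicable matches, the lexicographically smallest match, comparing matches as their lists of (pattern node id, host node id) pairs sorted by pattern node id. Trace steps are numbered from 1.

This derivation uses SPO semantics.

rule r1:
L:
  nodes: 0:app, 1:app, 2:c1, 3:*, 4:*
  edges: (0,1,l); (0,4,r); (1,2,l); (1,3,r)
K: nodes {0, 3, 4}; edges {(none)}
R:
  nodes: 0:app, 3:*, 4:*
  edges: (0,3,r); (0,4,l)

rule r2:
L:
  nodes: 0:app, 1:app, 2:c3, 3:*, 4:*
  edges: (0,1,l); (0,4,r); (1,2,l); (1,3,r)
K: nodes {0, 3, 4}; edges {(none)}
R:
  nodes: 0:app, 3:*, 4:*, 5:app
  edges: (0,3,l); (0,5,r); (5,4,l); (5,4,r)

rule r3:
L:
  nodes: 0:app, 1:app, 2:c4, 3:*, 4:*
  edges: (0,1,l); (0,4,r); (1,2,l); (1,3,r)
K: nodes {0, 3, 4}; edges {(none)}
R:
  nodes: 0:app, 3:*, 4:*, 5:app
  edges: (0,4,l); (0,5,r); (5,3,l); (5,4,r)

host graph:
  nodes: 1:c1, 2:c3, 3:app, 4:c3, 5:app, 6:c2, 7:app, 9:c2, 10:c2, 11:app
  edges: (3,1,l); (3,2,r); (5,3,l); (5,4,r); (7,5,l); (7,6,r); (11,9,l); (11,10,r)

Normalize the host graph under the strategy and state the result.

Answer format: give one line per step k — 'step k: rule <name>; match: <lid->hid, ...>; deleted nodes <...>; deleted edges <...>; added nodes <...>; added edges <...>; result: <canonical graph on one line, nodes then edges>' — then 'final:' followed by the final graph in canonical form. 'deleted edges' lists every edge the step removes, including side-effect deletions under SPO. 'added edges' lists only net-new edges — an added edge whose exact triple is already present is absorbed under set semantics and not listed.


step 1: rule r1; match: 0->5, 1->3, 2->1, 3->2, 4->4; deleted nodes 1, 3; deleted edges (3,1,l); (3,2,r); (5,3,l); (5,4,r); added nodes (none); added edges (5,2,r); (5,4,l); result: nodes: 2:c3, 4:c3, 5:app, 6:c2, 7:app, 9:c2, 10:c2, 11:app edges: (5,2,r); (5,4,l); (7,5,l); (7,6,r); (11,9,l); (11,10,r)
step 2: rule r2; match: 0->7, 1->5, 2->4, 3->2, 4->6; deleted nodes 4, 5; deleted edges (5,2,r); (5,4,l); (7,5,l); (7,6,r); added nodes 12; added edges (7,2,l); (7,12,r); (12,6,l); (12,6,r); result: nodes: 2:c3, 6:c2, 7:app, 9:c2, 10:c2, 11:app, 12:app edges: (7,2,l); (7,12,r); (11,9,l); (11,10,r); (12,6,l); (12,6,r)
final:
nodes: 2:c3, 6:c2, 7:app, 9:c2, 10:c2, 11:app, 12:app
edges: (7,2,l); (7,12,r); (11,9,l); (11,10,r); (12,6,l); (12,6,r)


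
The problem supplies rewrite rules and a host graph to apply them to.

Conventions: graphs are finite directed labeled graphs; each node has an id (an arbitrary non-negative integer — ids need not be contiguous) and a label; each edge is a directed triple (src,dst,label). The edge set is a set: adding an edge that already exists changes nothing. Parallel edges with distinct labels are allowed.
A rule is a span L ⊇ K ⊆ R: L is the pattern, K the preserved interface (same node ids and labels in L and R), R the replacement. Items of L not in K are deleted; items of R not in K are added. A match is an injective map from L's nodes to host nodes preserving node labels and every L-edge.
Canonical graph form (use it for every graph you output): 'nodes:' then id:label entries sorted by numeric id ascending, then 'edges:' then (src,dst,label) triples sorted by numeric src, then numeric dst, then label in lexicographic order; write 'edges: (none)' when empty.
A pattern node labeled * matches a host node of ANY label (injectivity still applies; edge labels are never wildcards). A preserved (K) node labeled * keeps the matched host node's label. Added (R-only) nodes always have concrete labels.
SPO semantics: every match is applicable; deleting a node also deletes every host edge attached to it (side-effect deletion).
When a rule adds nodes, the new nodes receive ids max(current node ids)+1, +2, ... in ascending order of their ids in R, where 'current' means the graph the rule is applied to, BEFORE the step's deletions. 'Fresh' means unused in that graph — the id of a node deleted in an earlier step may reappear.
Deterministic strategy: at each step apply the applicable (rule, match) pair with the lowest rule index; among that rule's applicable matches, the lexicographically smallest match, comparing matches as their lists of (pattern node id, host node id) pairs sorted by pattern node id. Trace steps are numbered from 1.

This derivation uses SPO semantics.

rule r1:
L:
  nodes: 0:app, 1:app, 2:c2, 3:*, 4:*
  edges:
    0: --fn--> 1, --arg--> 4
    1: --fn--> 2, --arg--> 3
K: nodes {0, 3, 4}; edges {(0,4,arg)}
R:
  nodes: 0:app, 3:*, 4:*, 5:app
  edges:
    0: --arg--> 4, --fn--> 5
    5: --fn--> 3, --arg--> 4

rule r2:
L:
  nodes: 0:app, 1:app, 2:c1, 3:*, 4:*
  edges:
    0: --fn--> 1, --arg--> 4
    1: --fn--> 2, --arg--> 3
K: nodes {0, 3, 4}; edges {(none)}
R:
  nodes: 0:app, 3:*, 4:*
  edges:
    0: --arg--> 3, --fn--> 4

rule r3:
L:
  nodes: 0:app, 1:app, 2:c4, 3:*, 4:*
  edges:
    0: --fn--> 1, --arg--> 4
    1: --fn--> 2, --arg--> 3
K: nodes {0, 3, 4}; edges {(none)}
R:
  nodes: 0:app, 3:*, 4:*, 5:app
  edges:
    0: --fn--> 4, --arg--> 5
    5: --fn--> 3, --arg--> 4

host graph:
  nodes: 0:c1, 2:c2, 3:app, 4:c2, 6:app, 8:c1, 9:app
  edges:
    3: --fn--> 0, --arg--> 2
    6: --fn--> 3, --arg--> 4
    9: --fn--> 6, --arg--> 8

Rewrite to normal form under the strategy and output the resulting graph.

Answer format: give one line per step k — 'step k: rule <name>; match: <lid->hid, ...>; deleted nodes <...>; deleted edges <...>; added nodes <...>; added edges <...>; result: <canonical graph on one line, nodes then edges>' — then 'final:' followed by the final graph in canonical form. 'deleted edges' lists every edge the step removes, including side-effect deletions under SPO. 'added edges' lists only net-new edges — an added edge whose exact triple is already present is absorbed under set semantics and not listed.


step 1: rule r2; match: 0->6, 1->3, 2->0, 3->2, 4->4; deleted nodes 0, 3; deleted edges (3,0,fn); (3,2,arg); (6,3,fn); (6,4,arg); added nodes (none); added edges (6,2,arg); (6,4,fn); result: nodes: 2:c2, 4:c2, 6:app, 8:c1, 9:app edges: (6,2,arg); (6,4,fn); (9,6,fn); (9,8,arg)
step 2: rule r1; match: 0->9, 1->6, 2->4, 3->2, 4->8; deleted nodes 4, 6; deleted edges (6,2,arg); (6,4,fn); (9,6,fn); added nodes 10; added edges (9,10,fn); (10,2,fn); (10,8,arg); result: nodes: 2:c2, 8:c1, 9:app, 10:app edges: (9,8,arg); (9,10,fn); (10,2,fn); (10,8,arg)
final:
nodes: 2:c2, 8:c1, 9:app, 10:app
edges: (9,8,arg); (9,10,fn); (10,2,fn); (10,8,arg)


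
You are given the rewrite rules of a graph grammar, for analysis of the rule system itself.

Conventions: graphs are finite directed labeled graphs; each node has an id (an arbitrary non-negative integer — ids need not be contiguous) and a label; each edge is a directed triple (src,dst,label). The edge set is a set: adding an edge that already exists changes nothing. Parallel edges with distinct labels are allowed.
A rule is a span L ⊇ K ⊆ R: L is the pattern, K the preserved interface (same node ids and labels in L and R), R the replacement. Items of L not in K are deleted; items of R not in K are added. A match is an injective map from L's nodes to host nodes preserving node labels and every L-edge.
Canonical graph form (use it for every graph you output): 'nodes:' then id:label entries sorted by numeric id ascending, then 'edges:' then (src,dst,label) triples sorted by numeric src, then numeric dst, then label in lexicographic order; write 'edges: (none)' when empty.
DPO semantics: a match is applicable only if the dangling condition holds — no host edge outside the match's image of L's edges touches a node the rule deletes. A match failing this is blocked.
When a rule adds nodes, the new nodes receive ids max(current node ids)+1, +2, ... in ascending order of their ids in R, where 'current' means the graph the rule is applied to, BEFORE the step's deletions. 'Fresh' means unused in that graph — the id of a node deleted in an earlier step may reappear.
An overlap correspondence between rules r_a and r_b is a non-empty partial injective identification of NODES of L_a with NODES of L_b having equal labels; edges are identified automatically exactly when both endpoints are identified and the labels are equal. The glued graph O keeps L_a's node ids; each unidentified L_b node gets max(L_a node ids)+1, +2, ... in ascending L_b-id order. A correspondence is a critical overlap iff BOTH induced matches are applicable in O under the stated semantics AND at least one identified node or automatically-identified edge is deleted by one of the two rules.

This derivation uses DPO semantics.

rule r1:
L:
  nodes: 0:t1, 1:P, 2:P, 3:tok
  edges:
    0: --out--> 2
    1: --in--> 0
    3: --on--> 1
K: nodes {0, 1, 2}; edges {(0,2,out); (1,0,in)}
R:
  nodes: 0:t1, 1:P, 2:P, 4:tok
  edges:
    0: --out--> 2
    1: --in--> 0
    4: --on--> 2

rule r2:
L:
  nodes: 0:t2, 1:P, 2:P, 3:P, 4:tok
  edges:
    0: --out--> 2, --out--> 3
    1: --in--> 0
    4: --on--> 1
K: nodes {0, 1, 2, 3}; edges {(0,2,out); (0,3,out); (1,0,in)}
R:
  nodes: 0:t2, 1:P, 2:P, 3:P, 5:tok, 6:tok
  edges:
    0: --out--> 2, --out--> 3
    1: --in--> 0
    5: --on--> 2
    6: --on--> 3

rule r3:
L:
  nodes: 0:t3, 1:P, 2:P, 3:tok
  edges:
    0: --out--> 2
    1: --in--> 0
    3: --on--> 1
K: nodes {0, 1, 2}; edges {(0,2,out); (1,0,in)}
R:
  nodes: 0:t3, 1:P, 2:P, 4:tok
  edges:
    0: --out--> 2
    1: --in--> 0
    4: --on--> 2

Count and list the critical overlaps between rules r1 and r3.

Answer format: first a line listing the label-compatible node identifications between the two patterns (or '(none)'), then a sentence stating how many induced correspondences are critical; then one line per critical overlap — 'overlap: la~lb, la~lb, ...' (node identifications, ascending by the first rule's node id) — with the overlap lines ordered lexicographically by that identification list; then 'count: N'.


label-compatible node identifications between L(r1) and L(r3): 1~1, 1~2, 2~1, 2~2, 3~3
2 of the induced correspondences are critical overlaps of r1 and r3.
overlap: 1~1, 2~2, 3~3
overlap: 1~1, 3~3
count: 2


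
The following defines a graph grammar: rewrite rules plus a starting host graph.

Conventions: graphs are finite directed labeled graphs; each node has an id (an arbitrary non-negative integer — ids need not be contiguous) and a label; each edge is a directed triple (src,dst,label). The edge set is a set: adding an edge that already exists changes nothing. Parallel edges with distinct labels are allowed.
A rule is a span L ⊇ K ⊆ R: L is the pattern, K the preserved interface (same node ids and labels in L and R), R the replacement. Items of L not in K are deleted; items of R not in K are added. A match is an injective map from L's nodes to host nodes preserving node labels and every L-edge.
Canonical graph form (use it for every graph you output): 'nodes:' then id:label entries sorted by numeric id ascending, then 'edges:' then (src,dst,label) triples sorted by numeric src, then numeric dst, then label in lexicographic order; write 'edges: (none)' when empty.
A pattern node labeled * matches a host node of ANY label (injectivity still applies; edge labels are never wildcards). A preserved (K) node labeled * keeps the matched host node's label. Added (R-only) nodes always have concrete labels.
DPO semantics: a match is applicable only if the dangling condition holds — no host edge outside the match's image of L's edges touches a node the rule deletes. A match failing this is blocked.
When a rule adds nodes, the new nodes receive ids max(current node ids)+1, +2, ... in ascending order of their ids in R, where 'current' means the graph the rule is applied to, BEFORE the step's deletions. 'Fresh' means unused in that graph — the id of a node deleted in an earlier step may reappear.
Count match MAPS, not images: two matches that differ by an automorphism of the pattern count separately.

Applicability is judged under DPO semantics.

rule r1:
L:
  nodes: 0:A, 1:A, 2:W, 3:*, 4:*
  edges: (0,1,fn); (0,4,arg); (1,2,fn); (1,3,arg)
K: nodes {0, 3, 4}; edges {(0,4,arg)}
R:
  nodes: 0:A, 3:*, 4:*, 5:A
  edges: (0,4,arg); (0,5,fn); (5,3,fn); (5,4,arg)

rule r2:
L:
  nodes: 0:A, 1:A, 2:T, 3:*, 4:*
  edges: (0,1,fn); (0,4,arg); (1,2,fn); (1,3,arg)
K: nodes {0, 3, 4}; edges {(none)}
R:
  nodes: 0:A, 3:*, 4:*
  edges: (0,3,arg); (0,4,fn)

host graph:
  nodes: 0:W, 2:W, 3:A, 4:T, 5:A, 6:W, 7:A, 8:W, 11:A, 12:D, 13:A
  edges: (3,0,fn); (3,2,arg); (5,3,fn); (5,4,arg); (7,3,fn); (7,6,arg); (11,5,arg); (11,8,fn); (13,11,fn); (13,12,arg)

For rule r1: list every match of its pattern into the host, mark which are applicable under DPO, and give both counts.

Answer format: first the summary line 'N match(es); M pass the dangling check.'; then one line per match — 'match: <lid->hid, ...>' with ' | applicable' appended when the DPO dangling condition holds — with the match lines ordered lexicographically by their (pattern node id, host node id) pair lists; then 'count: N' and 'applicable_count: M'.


3 match(es); 1 pass the dangling check.
match: 0->5, 1->3, 2->0, 3->2, 4->4
match: 0->7, 1->3, 2->0, 3->2, 4->6
match: 0->13, 1->11, 2->8, 3->5, 4->12 | applicable
count: 3
applicable_count: 1


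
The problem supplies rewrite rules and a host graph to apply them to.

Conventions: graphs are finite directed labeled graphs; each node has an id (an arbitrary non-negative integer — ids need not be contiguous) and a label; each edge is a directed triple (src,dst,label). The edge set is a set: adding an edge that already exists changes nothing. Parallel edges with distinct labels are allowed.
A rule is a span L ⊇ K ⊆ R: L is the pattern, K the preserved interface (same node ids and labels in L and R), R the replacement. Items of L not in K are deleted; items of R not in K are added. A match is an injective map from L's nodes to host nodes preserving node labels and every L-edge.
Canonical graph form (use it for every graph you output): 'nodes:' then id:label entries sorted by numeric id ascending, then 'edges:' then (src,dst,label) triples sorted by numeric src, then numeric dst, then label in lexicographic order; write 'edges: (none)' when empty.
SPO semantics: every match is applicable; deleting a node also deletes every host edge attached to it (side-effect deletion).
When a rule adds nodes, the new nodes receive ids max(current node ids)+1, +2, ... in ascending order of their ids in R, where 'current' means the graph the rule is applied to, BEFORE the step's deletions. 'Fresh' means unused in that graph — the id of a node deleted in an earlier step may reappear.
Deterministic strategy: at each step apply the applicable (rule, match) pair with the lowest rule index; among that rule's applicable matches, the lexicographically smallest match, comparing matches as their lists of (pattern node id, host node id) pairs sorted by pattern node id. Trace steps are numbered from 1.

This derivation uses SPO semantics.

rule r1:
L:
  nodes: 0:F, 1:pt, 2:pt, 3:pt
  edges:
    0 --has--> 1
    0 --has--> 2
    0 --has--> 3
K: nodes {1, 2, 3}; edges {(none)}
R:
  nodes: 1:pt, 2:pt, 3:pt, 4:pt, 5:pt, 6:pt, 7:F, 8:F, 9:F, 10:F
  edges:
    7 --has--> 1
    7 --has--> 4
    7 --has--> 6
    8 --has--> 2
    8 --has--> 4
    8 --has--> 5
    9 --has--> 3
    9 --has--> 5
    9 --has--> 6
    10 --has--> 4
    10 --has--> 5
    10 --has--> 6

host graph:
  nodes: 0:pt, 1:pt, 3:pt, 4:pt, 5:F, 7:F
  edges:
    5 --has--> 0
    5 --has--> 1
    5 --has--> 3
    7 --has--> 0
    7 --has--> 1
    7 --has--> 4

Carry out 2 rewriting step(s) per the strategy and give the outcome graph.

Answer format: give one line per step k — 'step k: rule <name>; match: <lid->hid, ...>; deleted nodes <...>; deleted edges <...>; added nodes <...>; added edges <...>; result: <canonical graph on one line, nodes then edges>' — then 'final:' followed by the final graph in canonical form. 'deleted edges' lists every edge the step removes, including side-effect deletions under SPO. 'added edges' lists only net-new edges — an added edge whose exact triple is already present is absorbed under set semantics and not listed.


step 1: rule r1; match: 0->5, 1->0, 2->1, 3->3; deleted nodes 5; deleted edges (5,0,has); (5,1,has); (5,3,has); added nodes 8, 9, 10, 11, 12, 13, 14; added edges (11,0,has); (11,8,has); (11,10,has); (12,1,has); (12,8,has); (12,9,has); (13,3,has); (13,9,has); (13,10,has); (14,8,has); (14,9,has); (14,10,has); result: nodes: 0:pt, 1:pt, 3:pt, 4:pt, 7:F, 8:pt, 9:pt, 10:pt, 11:F, 12:F, 13:F, 14:F edges: (7,0,has); (7,1,has); (7,4,has); (11,0,has); (11,8,has); (11,10,has); (12,1,has); (12,8,has); (12,9,has); (13,3,has); (13,9,has); (13,10,has); (14,8,has); (14,9,has); (14,10,has)
step 2: rule r1; match: 0->7, 1->0, 2->1, 3->4; deleted nodes 7; deleted edges (7,0,has); (7,1,has); (7,4,has); added nodes 15, 16, 17, 18, 19, 20, 21; added edges (18,0,has); (18,15,has); (18,17,has); (19,1,has); (19,15,has); (19,16,has); (20,4,has); (20,16,has); (20,17,has); (21,15,has); (21,16,has); (21,17,has); result: nodes: 0:pt, 1:pt, 3:pt, 4:pt, 8:pt, 9:pt, 10:pt, 11:F, 12:F, 13:F, 14:F, 15:pt, 16:pt, 17:pt, 18:F, 19:F, 20:F, 21:F edges: (11,0,has); (11,8,has); (11,10,has); (12,1,has); (12,8,has); (12,9,has); (13,3,has); (13,9,has); (13,10,has); (14,8,has); (14,9,has); (14,10,has); (18,0,has); (18,15,has); (18,17,has); (19,1,has); (19,15,has); (19,16,has); (20,4,has); (20,16,has); (20,17,has); (21,15,has); (21,16,has); (21,17,has)
final:
nodes: 0:pt, 1:pt, 3:pt, 4:pt, 8:pt, 9:pt, 10:pt, 11:F, 12:F, 13:F, 14:F, 15:pt, 16:pt, 17:pt, 18:F, 19:F, 20:F, 21:F
edges: (11,0,has); (11,8,has); (11,10,has); (12,1,has); (12,8,has); (12,9,has); (13,3,has); (13,9,has); (13,10,has); (14,8,has); (14,9,has); (14,10,has); (18,0,has); (18,15,has); (18,17,has); (19,1,has); (19,15,has); (19,16,has); (20,4,has); (20,16,has); (20,17,has); (21,15,has); (21,16,has); (21,17,has)
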